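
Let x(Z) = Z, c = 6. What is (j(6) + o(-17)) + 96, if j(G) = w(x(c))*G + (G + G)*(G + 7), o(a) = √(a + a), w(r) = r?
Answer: 288 + I*√34 ≈ 288.0 + 5.831*I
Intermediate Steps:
o(a) = √2*√a (o(a) = √(2*a) = √2*√a)
j(G) = 6*G + 2*G*(7 + G) (j(G) = 6*G + (G + G)*(G + 7) = 6*G + (2*G)*(7 + G) = 6*G + 2*G*(7 + G))
(j(6) + o(-17)) + 96 = (2*6*(10 + 6) + √2*√(-17)) + 96 = (2*6*16 + √2*(I*√17)) + 96 = (192 + I*√34) + 96 = 288 + I*√34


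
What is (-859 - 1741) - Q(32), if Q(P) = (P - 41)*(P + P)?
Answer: -2024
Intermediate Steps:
Q(P) = 2*P*(-41 + P) (Q(P) = (-41 + P)*(2*P) = 2*P*(-41 + P))
(-859 - 1741) - Q(32) = (-859 - 1741) - 2*32*(-41 + 32) = -2600 - 2*32*(-9) = -2600 - 1*(-576) = -2600 + 576 = -2024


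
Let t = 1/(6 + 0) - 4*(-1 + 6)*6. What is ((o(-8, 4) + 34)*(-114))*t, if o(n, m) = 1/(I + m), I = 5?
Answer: 4193927/9 ≈ 4.6599e+5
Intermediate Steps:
o(n, m) = 1/(5 + m)
t = -719/6 (t = 1/6 - 4*5*6 = 1/6 - 20*6 = 1/6 - 120 = -719/6 ≈ -119.83)
((o(-8, 4) + 34)*(-114))*t = ((1/(5 + 4) + 34)*(-114))*(-719/6) = ((1/9 + 34)*(-114))*(-719/6) = ((307/9)*(-114))*(-719/6) = -11666/3*(-719/6) = 4193927/9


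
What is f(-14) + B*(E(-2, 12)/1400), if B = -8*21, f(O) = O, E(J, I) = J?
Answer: -344/25 ≈ -13.760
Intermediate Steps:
B = -168
f(-14) + B*(E(-2, 12)/1400) = -14 - (-336)/1400 = -14 - 168*(-1/700) = -14 + 6/25 = -344/25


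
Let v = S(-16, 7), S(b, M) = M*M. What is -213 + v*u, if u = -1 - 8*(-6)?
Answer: 2090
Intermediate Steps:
S(b, M) = M**2
v = 49 (v = 7**2 = 49)
u = 47 (u = -1 + 48 = 47)
-213 + v*u = -213 + 49*47 = -213 + 2303 = 2090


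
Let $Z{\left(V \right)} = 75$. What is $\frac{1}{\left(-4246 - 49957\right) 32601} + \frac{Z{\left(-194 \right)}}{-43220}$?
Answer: $- \frac{26506088689}{15274570393932} \approx -0.0017353$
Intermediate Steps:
$\frac{1}{\left(-4246 - 49957\right) 32601} + \frac{Z{\left(-194 \right)}}{-43220} = \frac{1}{\left(-4246 - 49957\right) 32601} + \frac{75}{-43220} = \frac{1}{-54203} \cdot \frac{1}{32601} + 75 \left(- \frac{1}{43220}\right) = \left(- \frac{1}{54203}\right) \frac{1}{32601} - \frac{15}{8644} = - \frac{1}{1767072003} - \frac{15}{8644} = - \frac{26506088689}{15274570393932}$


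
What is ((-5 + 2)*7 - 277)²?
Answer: 88804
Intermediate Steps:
((-5 + 2)*7 - 277)² = (-3*7 - 277)² = (-21 - 277)² = (-298)² = 88804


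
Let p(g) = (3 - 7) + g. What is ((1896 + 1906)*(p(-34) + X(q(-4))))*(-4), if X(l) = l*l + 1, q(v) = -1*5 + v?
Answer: -669152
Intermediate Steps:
q(v) = -5 + v
X(l) = 1 + l² (X(l) = l² + 1 = 1 + l²)
p(g) = -4 + g
((1896 + 1906)*(p(-34) + X(q(-4))))*(-4) = ((1896 + 1906)*((-4 - 34) + (1 + (-5 - 4)²)))*(-4) = (3802*(-38 + (1 + (-9)²)))*(-4) = (3802*(-38 + (1 + 81)))*(-4) = (3802*(-38 + 82))*(-4) = (3802*44)*(-4) = 167288*(-4) = -669152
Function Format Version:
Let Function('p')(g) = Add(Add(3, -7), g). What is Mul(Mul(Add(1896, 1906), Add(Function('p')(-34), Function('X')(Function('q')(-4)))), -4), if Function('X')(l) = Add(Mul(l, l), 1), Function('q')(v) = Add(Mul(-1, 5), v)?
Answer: -669152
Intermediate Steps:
Function('q')(v) = Add(-5, v)
Function('X')(l) = Add(1, Pow(l, 2)) (Function('X')(l) = Add(Pow(l, 2), 1) = Add(1, Pow(l, 2)))
Function('p')(g) = Add(-4, g)
Mul(Mul(Add(1896, 1906), Add(Function('p')(-34), Function('X')(Function('q')(-4)))), -4) = Mul(Mul(Add(1896, 1906), Add(Add(-4, -34), Add(1, Pow(Add(-5, -4), 2)))), -4) = Mul(Mul(3802, Add(-38, Add(1, Pow(-9, 2)))), -4) = Mul(Mul(3802, Add(-38, Add(1, 81))), -4) = Mul(Mul(3802, Add(-38, 82)), -4) = Mul(Mul(3802, 44), -4) = Mul(167288, -4) = -669152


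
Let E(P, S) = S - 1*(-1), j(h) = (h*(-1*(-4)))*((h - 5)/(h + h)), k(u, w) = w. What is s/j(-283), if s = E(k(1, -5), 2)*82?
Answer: -41/96 ≈ -0.42708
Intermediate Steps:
j(h) = -10 + 2*h (j(h) = (h*4)*((-5 + h)/((2*h))) = (4*h)*((-5 + h)*(1/(2*h))) = (4*h)*((-5 + h)/(2*h)) = -10 + 2*h)
E(P, S) = 1 + S (E(P, S) = S + 1 = 1 + S)
s = 246 (s = (1 + 2)*82 = 3*82 = 246)
s/j(-283) = 246/(-10 + 2*(-283)) = 246/(-10 - 566) = 246/(-576) = 246*(-1/576) = -41/96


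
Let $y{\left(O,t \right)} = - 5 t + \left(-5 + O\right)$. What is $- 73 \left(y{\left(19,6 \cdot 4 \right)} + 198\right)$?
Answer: $-6716$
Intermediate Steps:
$y{\left(O,t \right)} = -5 + O - 5 t$
$- 73 \left(y{\left(19,6 \cdot 4 \right)} + 198\right) = - 73 \left(\left(-5 + 19 - 5 \cdot 6 \cdot 4\right) + 198\right) = - 73 \left(\left(-5 + 19 - 120\right) + 198\right) = - 73 \left(-106 + 198\right) = \left(-73\right) 92 = -6716$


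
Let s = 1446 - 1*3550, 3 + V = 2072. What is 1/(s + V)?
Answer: -1/35 ≈ -0.028571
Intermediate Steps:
V = 2069 (V = -3 + 2072 = 2069)
s = -2104 (s = 1446 - 3550 = -2104)
1/(s + V) = 1/(-2104 + 2069) = 1/(-35) = -1/35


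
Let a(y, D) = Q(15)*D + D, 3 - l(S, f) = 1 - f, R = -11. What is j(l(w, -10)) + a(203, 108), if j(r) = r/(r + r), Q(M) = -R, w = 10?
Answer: 2593/2 ≈ 1296.5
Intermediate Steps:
l(S, f) = 2 + f (l(S, f) = 3 - (1 - f) = 3 + (-1 + f) = 2 + f)
Q(M) = 11 (Q(M) = -1*(-11) = 11)
a(y, D) = 12*D (a(y, D) = 11*D + D = 12*D)
j(r) = ½ (j(r) = r/((2*r)) = r*(1/(2*r)) = ½)
j(l(w, -10)) + a(203, 108) = ½ + 12*108 = ½ + 1296 = 2593/2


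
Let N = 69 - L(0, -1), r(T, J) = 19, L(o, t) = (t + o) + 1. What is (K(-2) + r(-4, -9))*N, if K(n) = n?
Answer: 1173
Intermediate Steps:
L(o, t) = 1 + o + t (L(o, t) = (o + t) + 1 = 1 + o + t)
N = 69 (N = 69 - (1 + 0 - 1) = 69 - 1*0 = 69 + 0 = 69)
(K(-2) + r(-4, -9))*N = (-2 + 19)*69 = 17*69 = 1173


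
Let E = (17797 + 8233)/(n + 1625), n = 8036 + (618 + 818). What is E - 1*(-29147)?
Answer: 2361097/81 ≈ 29149.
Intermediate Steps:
n = 9472 (n = 8036 + 1436 = 9472)
E = 190/81 (E = (17797 + 8233)/(9472 + 1625) = 26030/11097 = 26030*(1/11097) = 190/81 ≈ 2.3457)
E - 1*(-29147) = 190/81 - 1*(-29147) = 190/81 + 29147 = 2361097/81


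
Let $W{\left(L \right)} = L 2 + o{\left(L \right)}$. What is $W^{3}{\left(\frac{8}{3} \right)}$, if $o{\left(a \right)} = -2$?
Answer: $\frac{1000}{27} \approx 37.037$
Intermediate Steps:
$W{\left(L \right)} = -2 + 2 L$ ($W{\left(L \right)} = L 2 - 2 = 2 L - 2 = -2 + 2 L$)
$W^{3}{\left(\frac{8}{3} \right)} = \left(-2 + 2 \cdot \frac{8}{3}\right)^{3} = \left(-2 + \frac{16}{3}\right)^{3} = \left(\frac{10}{3}\right)^{3} = \frac{1000}{27}$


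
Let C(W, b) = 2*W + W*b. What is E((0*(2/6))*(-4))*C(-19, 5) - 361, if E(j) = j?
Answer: -361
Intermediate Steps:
E((0*(2/6))*(-4))*C(-19, 5) - 361 = ((0*(2/6))*(-4))*(-19*(2 + 5)) - 361 = ((0*(2*(⅙)))*(-4))*(-19*7) - 361 = ((0*(⅓))*(-4))*(-133) - 361 = (0*(-4))*(-133) - 361 = 0*(-133) - 361 = 0 - 361 = -361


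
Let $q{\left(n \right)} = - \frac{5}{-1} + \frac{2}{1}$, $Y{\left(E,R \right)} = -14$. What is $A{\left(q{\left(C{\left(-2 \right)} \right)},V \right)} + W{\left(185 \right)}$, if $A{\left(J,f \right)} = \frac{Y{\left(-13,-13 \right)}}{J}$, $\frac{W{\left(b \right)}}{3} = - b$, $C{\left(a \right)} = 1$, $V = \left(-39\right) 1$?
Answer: $-557$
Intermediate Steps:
$V = -39$
$W{\left(b \right)} = - 3 b$ ($W{\left(b \right)} = 3 \left(- b\right) = - 3 b$)
$q{\left(n \right)} = 7$ ($q{\left(n \right)} = \left(-5\right) \left(-1\right) + 2 \cdot 1 = 5 + 2 = 7$)
$A{\left(J,f \right)} = - \frac{14}{J}$
$A{\left(q{\left(C{\left(-2 \right)} \right)},V \right)} + W{\left(185 \right)} = - \frac{14}{7} - 555 = \left(-14\right) \frac{1}{7} - 555 = -2 - 555 = -557$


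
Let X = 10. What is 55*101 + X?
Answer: 5565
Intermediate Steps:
55*101 + X = 55*101 + 10 = 5555 + 10 = 5565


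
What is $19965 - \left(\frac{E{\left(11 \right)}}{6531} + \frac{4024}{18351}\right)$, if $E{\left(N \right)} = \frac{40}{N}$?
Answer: $\frac{8773550533697}{439451397} \approx 19965.0$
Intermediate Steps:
$19965 - \left(\frac{E{\left(11 \right)}}{6531} + \frac{4024}{18351}\right) = 19965 - \left(\frac{40 \cdot \frac{1}{11}}{6531} + \frac{4024}{18351}\right) = 19965 - \left(40 \cdot \frac{1}{11} \cdot \frac{1}{6531} + 4024 \cdot \frac{1}{18351}\right) = 19965 - \left(\frac{40}{11} \cdot \frac{1}{6531} + \frac{4024}{18351}\right) = 19965 - \left(\frac{40}{71841} + \frac{4024}{18351}\right) = 19965 - \frac{96607408}{439451397} = \frac{8773550533697}{439451397}$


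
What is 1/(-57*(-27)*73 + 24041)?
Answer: 1/136388 ≈ 7.3320e-6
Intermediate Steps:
1/(-57*(-27)*73 + 24041) = 1/(1539*73 + 24041) = 1/(112347 + 24041) = 1/136388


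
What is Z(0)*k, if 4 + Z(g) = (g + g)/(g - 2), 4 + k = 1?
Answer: 12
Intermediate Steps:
k = -3 (k = -4 + 1 = -3)
Z(g) = -4 + 2*g/(-2 + g) (Z(g) = -4 + (g + g)/(g - 2) = -4 + (2*g)/(-2 + g) = -4 + 2*g/(-2 + g))
Z(0)*k = (2*(4 - 1*0)/(-2 + 0))*(-3) = (2*(4 + 0)/(-2))*(-3) = (2*(-½)*4)*(-3) = -4*(-3) = 12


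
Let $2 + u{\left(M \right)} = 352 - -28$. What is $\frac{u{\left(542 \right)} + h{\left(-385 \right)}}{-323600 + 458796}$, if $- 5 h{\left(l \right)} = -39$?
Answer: $\frac{1929}{675980} \approx 0.0028536$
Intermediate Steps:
$u{\left(M \right)} = 378$ ($u{\left(M \right)} = -2 + \left(352 - -28\right) = -2 + \left(352 + 28\right) = -2 + 380 = 378$)
$h{\left(l \right)} = \frac{39}{5}$ ($h{\left(l \right)} = \left(- \frac{1}{5}\right) \left(-39\right) = \frac{39}{5}$)
$\frac{u{\left(542 \right)} + h{\left(-385 \right)}}{-323600 + 458796} = \frac{378 + \frac{39}{5}}{-323600 + 458796} = \frac{1929}{5 \cdot 135196} = \frac{1929}{5} \cdot \frac{1}{135196} = \frac{1929}{675980}$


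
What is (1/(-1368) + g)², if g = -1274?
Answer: 3037466865889/1871424 ≈ 1.6231e+6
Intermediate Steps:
(1/(-1368) + g)² = (1/(-1368) - 1274)² = (-1/1368 - 1274)² = (-1742833/1368)² = 3037466865889/1871424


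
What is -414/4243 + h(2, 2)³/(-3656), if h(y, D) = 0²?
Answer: -414/4243 ≈ -0.097572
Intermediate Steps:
h(y, D) = 0
-414/4243 + h(2, 2)³/(-3656) = -414/4243 + 0³/(-3656) = -414*1/4243 + 0*(-1/3656) = -414/4243 + 0 = -414/4243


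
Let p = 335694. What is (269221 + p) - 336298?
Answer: 268617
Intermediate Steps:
(269221 + p) - 336298 = (269221 + 335694) - 336298 = 604915 - 336298 = 268617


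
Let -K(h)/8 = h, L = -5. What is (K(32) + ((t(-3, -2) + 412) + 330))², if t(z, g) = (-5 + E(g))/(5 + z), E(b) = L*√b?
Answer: 935039/4 - 4835*I*√2/2 ≈ 2.3376e+5 - 3418.9*I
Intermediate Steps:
K(h) = -8*h
E(b) = -5*√b
t(z, g) = (-5 - 5*√g)/(5 + z)
(K(32) + ((t(-3, -2) + 412) + 330))² = (-8*32 + ((5*(-1 - √(-2))/(5 - 3) + 412) + 330))² = (-256 + ((5*(-1 - I*√2)/2 + 412) + 330))² = (-256 + ((5*(½)*(-1 - I*√2) + 412) + 330))² = (-256 + (((-5/2 - 5*I*√2/2) + 412) + 330))² = (-256 + ((819/2 - 5*I*√2/2) + 330))² = (-256 + (1479/2 - 5*I*√2/2))² = (967/2 - 5*I*√2/2)²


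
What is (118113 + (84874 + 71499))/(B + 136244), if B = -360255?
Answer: -274486/224011 ≈ -1.2253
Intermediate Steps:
(118113 + (84874 + 71499))/(B + 136244) = (118113 + (84874 + 71499))/(-360255 + 136244) = (118113 + 156373)/(-224011) = 274486*(-1/224011) = -274486/224011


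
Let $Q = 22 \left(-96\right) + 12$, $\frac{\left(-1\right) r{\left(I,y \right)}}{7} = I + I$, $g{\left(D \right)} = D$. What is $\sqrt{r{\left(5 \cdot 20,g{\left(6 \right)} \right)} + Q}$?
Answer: $10 i \sqrt{35} \approx 59.161 i$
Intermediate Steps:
$r{\left(I,y \right)} = - 14 I$ ($r{\left(I,y \right)} = - 7 \left(I + I\right) = - 7 \cdot 2 I = - 14 I$)
$Q = -2100$ ($Q = -2112 + 12 = -2100$)
$\sqrt{r{\left(5 \cdot 20,g{\left(6 \right)} \right)} + Q} = \sqrt{- 14 \cdot 5 \cdot 20 - 2100} = \sqrt{\left(-14\right) 100 - 2100} = \sqrt{-1400 - 2100} = \sqrt{-3500} = 10 i \sqrt{35}$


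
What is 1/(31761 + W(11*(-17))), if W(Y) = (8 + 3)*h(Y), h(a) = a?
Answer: 1/29704 ≈ 3.3666e-5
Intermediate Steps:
W(Y) = 11*Y (W(Y) = (8 + 3)*Y = 11*Y)
1/(31761 + W(11*(-17))) = 1/(31761 + 11*(11*(-17))) = 1/(31761 + 11*(-187)) = 1/(31761 - 2057) = 1/29704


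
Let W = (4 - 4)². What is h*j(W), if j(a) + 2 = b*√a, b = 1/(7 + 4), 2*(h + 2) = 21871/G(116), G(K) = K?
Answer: -21407/116 ≈ -184.54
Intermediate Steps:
W = 0 (W = 0² = 0)
h = 21407/232 (h = -2 + (21871/116)/2 = -2 + (21871*(1/116))/2 = -2 + (½)*(21871/116) = -2 + 21871/232 = 21407/232 ≈ 92.271)
b = 1/11 ≈ 0.090909
j(a) = -2 + √a/11
h*j(W) = 21407*(-2 + √0/11)/232 = 21407*(-2 + (1/11)*0)/232 = 21407*(-2 + 0)/232 = (21407/232)*(-2) = -21407/116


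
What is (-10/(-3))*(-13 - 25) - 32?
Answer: -476/3 ≈ -158.67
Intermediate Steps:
(-10/(-3))*(-13 - 25) - 32 = -10*(-⅓)*(-38) - 32 = (10/3)*(-38) - 32 = -380/3 - 32 = -476/3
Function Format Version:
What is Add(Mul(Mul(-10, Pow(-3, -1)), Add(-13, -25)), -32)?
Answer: Rational(-476, 3) ≈ -158.67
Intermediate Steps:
Add(Mul(Mul(-10, Pow(-3, -1)), Add(-13, -25)), -32) = Add(Mul(Mul(-10, Rational(-1, 3)), -38), -32) = Add(Mul(Rational(10, 3), -38), -32) = Add(Rational(-380, 3), -32) = Rational(-476, 3)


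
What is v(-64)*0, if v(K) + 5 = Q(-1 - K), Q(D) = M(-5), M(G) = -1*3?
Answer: 0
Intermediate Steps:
M(G) = -3
Q(D) = -3
v(K) = -8 (v(K) = -5 - 3 = -8)
v(-64)*0 = -8*0 = 0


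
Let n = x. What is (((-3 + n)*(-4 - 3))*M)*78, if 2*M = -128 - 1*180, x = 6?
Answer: 252252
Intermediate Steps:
M = -154 (M = (-128 - 1*180)/2 = (-128 - 180)/2 = (½)*(-308) = -154)
n = 6
(((-3 + n)*(-4 - 3))*M)*78 = (((-3 + 6)*(-4 - 3))*(-154))*78 = ((3*(-7))*(-154))*78 = -21*(-154)*78 = 3234*78 = 252252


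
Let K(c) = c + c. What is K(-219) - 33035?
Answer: -33473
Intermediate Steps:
K(c) = 2*c
K(-219) - 33035 = 2*(-219) - 33035 = -438 - 33035 = -33473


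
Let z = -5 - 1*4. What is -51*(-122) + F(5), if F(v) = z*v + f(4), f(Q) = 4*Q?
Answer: 6193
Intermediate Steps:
z = -9 (z = -5 - 4 = -9)
F(v) = 16 - 9*v (F(v) = -9*v + 4*4 = -9*v + 16 = 16 - 9*v)
-51*(-122) + F(5) = -51*(-122) + (16 - 9*5) = 6222 + (16 - 45) = 6222 - 29 = 6193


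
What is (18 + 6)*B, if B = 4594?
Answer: 110256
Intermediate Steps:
(18 + 6)*B = (18 + 6)*4594 = 24*4594 = 110256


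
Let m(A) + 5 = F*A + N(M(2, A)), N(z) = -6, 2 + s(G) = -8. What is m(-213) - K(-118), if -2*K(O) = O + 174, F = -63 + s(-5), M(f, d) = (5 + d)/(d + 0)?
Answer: 15566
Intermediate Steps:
s(G) = -10 (s(G) = -2 - 8 = -10)
M(f, d) = (5 + d)/d
F = -73 (F = -63 - 10 = -73)
K(O) = -87 - O/2 (K(O) = -(O + 174)/2 = -(174 + O)/2 = -87 - O/2)
m(A) = -11 - 73*A (m(A) = -5 + (-73*A - 6) = -5 + (-6 - 73*A) = -11 - 73*A)
m(-213) - K(-118) = (-11 - 73*(-213)) - (-87 - ½*(-118)) = (-11 + 15549) - (-87 + 59) = 15538 - 1*(-28) = 15538 + 28 = 15566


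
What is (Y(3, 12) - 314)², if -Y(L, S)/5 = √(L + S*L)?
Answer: 99571 + 3140*√39 ≈ 1.1918e+5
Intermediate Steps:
Y(L, S) = -5*√(L + L*S) (Y(L, S) = -5*√(L + S*L) = -5*√(L + L*S))
(Y(3, 12) - 314)² = (-5*√3*√(1 + 12) - 314)² = (-5*√39 - 314)² = (-314 - 5*√39)²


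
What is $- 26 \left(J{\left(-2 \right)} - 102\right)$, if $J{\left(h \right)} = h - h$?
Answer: $2652$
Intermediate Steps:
$J{\left(h \right)} = 0$
$- 26 \left(J{\left(-2 \right)} - 102\right) = - 26 \left(0 - 102\right) = \left(-26\right) \left(-102\right) = 2652$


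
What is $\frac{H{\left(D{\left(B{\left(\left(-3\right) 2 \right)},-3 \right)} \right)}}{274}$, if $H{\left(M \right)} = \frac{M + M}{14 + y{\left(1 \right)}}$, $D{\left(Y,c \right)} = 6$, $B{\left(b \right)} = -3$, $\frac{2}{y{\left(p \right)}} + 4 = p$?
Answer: $\frac{9}{2740} \approx 0.0032847$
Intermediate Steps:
$y{\left(p \right)} = \frac{2}{-4 + p}$
$H{\left(M \right)} = \frac{3 M}{20}$ ($H{\left(M \right)} = \frac{M + M}{14 + \frac{2}{-4 + 1}} = \frac{2 M}{14 + \frac{2}{-3}} = \frac{2 M}{14 + 2 \left(- \frac{1}{3}\right)} = \frac{2 M}{14 - \frac{2}{3}} = \frac{2 M}{\frac{40}{3}} = 2 M \frac{3}{40} = \frac{3 M}{20}$)
$\frac{H{\left(D{\left(B{\left(\left(-3\right) 2 \right)},-3 \right)} \right)}}{274} = \frac{\frac{3}{20} \cdot 6}{274} = \frac{9}{10} \cdot \frac{1}{274} = \frac{9}{2740}$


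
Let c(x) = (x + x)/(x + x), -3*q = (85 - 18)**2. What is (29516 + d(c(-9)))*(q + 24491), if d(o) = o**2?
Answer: 678733576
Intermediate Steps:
q = -4489/3 (q = -(85 - 18)**2/3 = -1/3*67**2 = -1/3*4489 = -4489/3 ≈ -1496.3)
c(x) = 1 (c(x) = (2*x)/((2*x)) = (2*x)*(1/(2*x)) = 1)
(29516 + d(c(-9)))*(q + 24491) = (29516 + 1**2)*(-4489/3 + 24491) = (29516 + 1)*(68984/3) = 29517*(68984/3) = 678733576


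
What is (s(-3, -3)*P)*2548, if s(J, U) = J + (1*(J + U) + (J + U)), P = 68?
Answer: -2598960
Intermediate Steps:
s(J, U) = 2*U + 3*J (s(J, U) = J + ((J + U) + (J + U)) = J + (2*J + 2*U) = 2*U + 3*J)
(s(-3, -3)*P)*2548 = ((2*(-3) + 3*(-3))*68)*2548 = ((-6 - 9)*68)*2548 = -15*68*2548 = -1020*2548 = -2598960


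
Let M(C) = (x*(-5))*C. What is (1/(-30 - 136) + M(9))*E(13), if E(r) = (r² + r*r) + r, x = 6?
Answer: -15732171/166 ≈ -94772.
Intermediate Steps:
M(C) = -30*C (M(C) = (6*(-5))*C = -30*C)
E(r) = r + 2*r² (E(r) = (r² + r²) + r = 2*r² + r = r + 2*r²)
(1/(-30 - 136) + M(9))*E(13) = (1/(-30 - 136) - 30*9)*(13*(1 + 2*13)) = (1/(-166) - 270)*(13*(1 + 26)) = (-1/166 - 270)*(13*27) = -44821/166*351 = -15732171/166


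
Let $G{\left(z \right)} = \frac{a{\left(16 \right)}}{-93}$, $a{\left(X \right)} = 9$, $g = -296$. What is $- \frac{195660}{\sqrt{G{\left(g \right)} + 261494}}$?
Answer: $- \frac{195660 \sqrt{251295641}}{8106311} \approx -382.62$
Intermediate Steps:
$G{\left(z \right)} = - \frac{3}{31}$ ($G{\left(z \right)} = \frac{9}{-93} = 9 \left(- \frac{1}{93}\right) = - \frac{3}{31}$)
$- \frac{195660}{\sqrt{G{\left(g \right)} + 261494}} = - \frac{195660}{\sqrt{- \frac{3}{31} + 261494}} = - \frac{195660}{\sqrt{\frac{8106311}{31}}} = - \frac{195660}{\frac{1}{31} \sqrt{251295641}} = - 195660 \frac{\sqrt{251295641}}{8106311} = - \frac{195660 \sqrt{251295641}}{8106311}$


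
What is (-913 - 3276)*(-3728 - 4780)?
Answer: 35640012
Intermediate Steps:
(-913 - 3276)*(-3728 - 4780) = -4189*(-8508) = 35640012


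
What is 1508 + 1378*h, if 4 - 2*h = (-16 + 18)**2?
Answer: 1508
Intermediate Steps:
h = 0 (h = 2 - (-16 + 18)**2/2 = 2 - 1/2*2**2 = 2 - 1/2*4 = 2 - 2 = 0)
1508 + 1378*h = 1508 + 1378*0 = 1508 + 0 = 1508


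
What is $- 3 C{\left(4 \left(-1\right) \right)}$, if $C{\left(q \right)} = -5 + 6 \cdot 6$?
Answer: $-93$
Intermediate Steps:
$C{\left(q \right)} = 31$ ($C{\left(q \right)} = -5 + 36 = 31$)
$- 3 C{\left(4 \left(-1\right) \right)} = \left(-3\right) 31 = -93$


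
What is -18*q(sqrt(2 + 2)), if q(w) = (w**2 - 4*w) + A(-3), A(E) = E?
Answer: 126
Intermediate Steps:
q(w) = -3 + w**2 - 4*w (q(w) = (w**2 - 4*w) - 3 = -3 + w**2 - 4*w)
-18*q(sqrt(2 + 2)) = -18*(-3 + (sqrt(2 + 2))**2 - 4*sqrt(2 + 2)) = -18*(-3 + (sqrt(4))**2 - 4*sqrt(4)) = -18*(-3 + 2**2 - 4*2) = -18*(-3 + 4 - 8) = -18*(-7) = 126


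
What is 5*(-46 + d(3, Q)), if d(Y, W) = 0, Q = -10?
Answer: -230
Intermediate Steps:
5*(-46 + d(3, Q)) = 5*(-46 + 0) = 5*(-46) = -230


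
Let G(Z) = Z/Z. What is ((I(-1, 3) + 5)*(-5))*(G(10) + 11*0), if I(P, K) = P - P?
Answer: -25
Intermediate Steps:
I(P, K) = 0
G(Z) = 1
((I(-1, 3) + 5)*(-5))*(G(10) + 11*0) = ((0 + 5)*(-5))*(1 + 11*0) = (5*(-5))*(1 + 0) = -25*1 = -25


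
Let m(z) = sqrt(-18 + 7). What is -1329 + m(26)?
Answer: -1329 + I*sqrt(11) ≈ -1329.0 + 3.3166*I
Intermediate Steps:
m(z) = I*sqrt(11) (m(z) = sqrt(-11) = I*sqrt(11))
-1329 + m(26) = -1329 + I*sqrt(11)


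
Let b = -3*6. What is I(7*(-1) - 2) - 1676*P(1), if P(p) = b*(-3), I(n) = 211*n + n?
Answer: -92412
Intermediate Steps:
I(n) = 212*n
b = -18
P(p) = 54 (P(p) = -18*(-3) = 54)
I(7*(-1) - 2) - 1676*P(1) = 212*(7*(-1) - 2) - 1676*54 = 212*(-7 - 2) - 1*90504 = 212*(-9) - 90504 = -1908 - 90504 = -92412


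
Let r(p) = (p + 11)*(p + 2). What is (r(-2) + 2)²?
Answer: 4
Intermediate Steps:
r(p) = (2 + p)*(11 + p) (r(p) = (11 + p)*(2 + p) = (2 + p)*(11 + p))
(r(-2) + 2)² = ((22 + (-2)² + 13*(-2)) + 2)² = ((22 + 4 - 26) + 2)² = (0 + 2)² = 2² = 4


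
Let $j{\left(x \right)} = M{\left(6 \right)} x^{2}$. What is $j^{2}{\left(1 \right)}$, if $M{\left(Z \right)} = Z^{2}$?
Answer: $1296$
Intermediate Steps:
$j{\left(x \right)} = 36 x^{2}$ ($j{\left(x \right)} = 6^{2} x^{2} = 36 x^{2}$)
$j^{2}{\left(1 \right)} = \left(36 \cdot 1^{2}\right)^{2} = \left(36 \cdot 1\right)^{2} = 36^{2} = 1296$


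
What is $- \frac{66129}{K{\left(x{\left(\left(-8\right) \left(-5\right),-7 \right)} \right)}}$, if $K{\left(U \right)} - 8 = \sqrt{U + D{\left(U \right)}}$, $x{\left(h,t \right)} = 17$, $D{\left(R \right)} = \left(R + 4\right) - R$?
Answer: $- \frac{529032}{43} + \frac{66129 \sqrt{21}}{43} \approx -5255.6$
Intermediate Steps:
$D{\left(R \right)} = 4$ ($D{\left(R \right)} = \left(4 + R\right) - R = 4$)
$K{\left(U \right)} = 8 + \sqrt{4 + U}$ ($K{\left(U \right)} = 8 + \sqrt{U + 4} = 8 + \sqrt{4 + U}$)
$- \frac{66129}{K{\left(x{\left(\left(-8\right) \left(-5\right),-7 \right)} \right)}} = - \frac{66129}{8 + \sqrt{4 + 17}} = - \frac{66129}{8 + \sqrt{21}}$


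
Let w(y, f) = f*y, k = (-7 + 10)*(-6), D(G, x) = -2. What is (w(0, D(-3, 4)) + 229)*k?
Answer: -4122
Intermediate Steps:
k = -18 (k = 3*(-6) = -18)
(w(0, D(-3, 4)) + 229)*k = (-2*0 + 229)*(-18) = (0 + 229)*(-18) = 229*(-18) = -4122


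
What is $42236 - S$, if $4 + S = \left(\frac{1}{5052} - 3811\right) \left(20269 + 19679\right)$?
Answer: $\frac{64111589299}{421} \approx 1.5228 \cdot 10^{8}$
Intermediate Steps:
$S = - \frac{64093807943}{421}$ ($S = -4 + \left(\frac{1}{5052} - 3811\right) \left(20269 + 19679\right) = -4 + \left(\frac{1}{5052} - 3811\right) 39948 = -4 - \frac{64093806259}{421} = - \frac{64093807943}{421} \approx -1.5224 \cdot 10^{8}$)
$42236 - S = 42236 - - \frac{64093807943}{421} = 42236 + \frac{64093807943}{421} = \frac{64111589299}{421}$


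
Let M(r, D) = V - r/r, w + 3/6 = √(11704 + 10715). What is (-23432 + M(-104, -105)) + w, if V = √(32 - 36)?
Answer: -46867/2 + 2*I + 3*√2491 ≈ -23284.0 + 2.0*I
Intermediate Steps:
V = 2*I (V = √(-4) = 2*I ≈ 2.0*I)
w = -½ + 3*√2491 (w = -½ + √(11704 + 10715) = -½ + √22419 = -½ + 3*√2491 ≈ 149.23)
M(r, D) = -1 + 2*I (M(r, D) = 2*I - r/r = 2*I - 1*1 = 2*I - 1 = -1 + 2*I)
(-23432 + M(-104, -105)) + w = (-23432 + (-1 + 2*I)) + (-½ + 3*√2491) = (-23433 + 2*I) + (-½ + 3*√2491) = -46867/2 + 2*I + 3*√2491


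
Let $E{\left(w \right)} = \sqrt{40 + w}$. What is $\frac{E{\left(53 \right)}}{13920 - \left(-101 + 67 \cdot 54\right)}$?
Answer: $\frac{\sqrt{93}}{10403} \approx 0.00092701$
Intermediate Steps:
$\frac{E{\left(53 \right)}}{13920 - \left(-101 + 67 \cdot 54\right)} = \frac{\sqrt{40 + 53}}{13920 - \left(-101 + 67 \cdot 54\right)} = \frac{\sqrt{93}}{13920 - \left(-101 + 3618\right)} = \frac{\sqrt{93}}{13920 - 3517} = \frac{\sqrt{93}}{10403}$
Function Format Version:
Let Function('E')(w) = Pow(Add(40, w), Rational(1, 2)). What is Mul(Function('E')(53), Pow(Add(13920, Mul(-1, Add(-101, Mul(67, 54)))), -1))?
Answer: Mul(Rational(1, 10403), Pow(93, Rational(1, 2))) ≈ 0.00092701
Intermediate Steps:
Mul(Function('E')(53), Pow(Add(13920, Mul(-1, Add(-101, Mul(67, 54)))), -1)) = Mul(Pow(Add(40, 53), Rational(1, 2)), Pow(Add(13920, Mul(-1, Add(-101, Mul(67, 54)))), -1)) = Mul(Pow(93, Rational(1, 2)), Pow(Add(13920, Mul(-1, Add(-101, 3618))), -1)) = Mul(Pow(93, Rational(1, 2)), Pow(Add(13920, Mul(-1, 3517)), -1)) = Mul(Pow(93, Rational(1, 2)), Pow(Add(13920, -3517), -1)) = Mul(Pow(93, Rational(1, 2)), Pow(10403, -1)) = Mul(Pow(93, Rational(1, 2)), Rational(1, 10403)) = Mul(Rational(1, 10403), Pow(93, Rational(1, 2)))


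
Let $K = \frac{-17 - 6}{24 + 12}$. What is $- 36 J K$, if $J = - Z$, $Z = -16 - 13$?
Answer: $667$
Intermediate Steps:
$K = - \frac{23}{36} \approx -0.63889$
$Z = -29$ ($Z = -16 - 13 = -29$)
$J = 29$ ($J = \left(-1\right) \left(-29\right) = 29$)
$- 36 J K = \left(-36\right) 29 \left(- \frac{23}{36}\right) = \left(-1044\right) \left(- \frac{23}{36}\right) = 667$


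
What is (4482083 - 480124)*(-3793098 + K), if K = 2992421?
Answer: -3204276526243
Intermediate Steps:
(4482083 - 480124)*(-3793098 + K) = (4482083 - 480124)*(-3793098 + 2992421) = 4001959*(-800677) = -3204276526243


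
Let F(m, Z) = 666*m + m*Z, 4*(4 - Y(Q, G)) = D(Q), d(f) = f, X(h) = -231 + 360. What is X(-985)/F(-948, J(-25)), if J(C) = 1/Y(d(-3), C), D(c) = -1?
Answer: -731/3579016 ≈ -0.00020425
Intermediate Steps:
X(h) = 129
Y(Q, G) = 17/4 (Y(Q, G) = 4 - ¼*(-1) = 4 + ¼ = 17/4)
J(C) = 4/17 (J(C) = 1/(17/4) = 4/17)
F(m, Z) = 666*m + Z*m
X(-985)/F(-948, J(-25)) = 129/((-948*(666 + 4/17))) = 129/((-948*11326/17)) = 129/(-10737048/17) = 129*(-17/10737048) = -731/3579016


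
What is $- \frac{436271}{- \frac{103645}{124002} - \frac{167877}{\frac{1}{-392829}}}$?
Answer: $- \frac{54098476542}{8177554193896421} \approx -6.6155 \cdot 10^{-6}$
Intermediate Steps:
$- \frac{436271}{- \frac{103645}{124002} - \frac{167877}{\frac{1}{-392829}}} = - \frac{436271}{\left(-103645\right) \frac{1}{124002} - \frac{167877}{- \frac{1}{392829}}} = - \frac{436271}{- \frac{103645}{124002} - -65946954033} = - \frac{436271}{- \frac{103645}{124002} + 65946954033} = - \frac{436271}{\frac{8177554193896421}{124002}} = \left(-436271\right) \frac{124002}{8177554193896421} = - \frac{54098476542}{8177554193896421}$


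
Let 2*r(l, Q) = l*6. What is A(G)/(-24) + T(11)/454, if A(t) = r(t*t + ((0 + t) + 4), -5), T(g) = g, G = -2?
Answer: -659/908 ≈ -0.72577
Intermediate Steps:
r(l, Q) = 3*l (r(l, Q) = (l*6)/2 = (6*l)/2 = 3*l)
A(t) = 12 + 3*t + 3*t**2 (A(t) = 3*(t*t + ((0 + t) + 4)) = 3*(t**2 + (t + 4)) = 3*(t**2 + (4 + t)) = 3*(4 + t + t**2) = 12 + 3*t + 3*t**2)
A(G)/(-24) + T(11)/454 = (12 + 3*(-2) + 3*(-2)**2)/(-24) + 11/454 = (12 - 6 + 3*4)*(-1/24) + 11*(1/454) = (12 - 6 + 12)*(-1/24) + 11/454 = 18*(-1/24) + 11/454 = -3/4 + 11/454 = -659/908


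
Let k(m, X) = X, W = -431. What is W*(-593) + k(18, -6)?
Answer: 255577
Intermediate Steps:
W*(-593) + k(18, -6) = -431*(-593) - 6 = 255583 - 6 = 255577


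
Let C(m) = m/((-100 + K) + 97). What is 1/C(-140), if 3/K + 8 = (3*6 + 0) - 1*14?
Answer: 3/112 ≈ 0.026786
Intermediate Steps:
K = -¾ (K = 3/(-8 + ((3*6 + 0) - 1*14)) = 3/(-8 + ((18 + 0) - 14)) = 3/(-8 + (18 - 14)) = 3/(-8 + 4) = 3/(-4) = 3*(-¼) = -¾ ≈ -0.75000)
C(m) = -4*m/15 (C(m) = m/((-100 - ¾) + 97) = m/(-403/4 + 97) = m/(-15/4) = m*(-4/15) = -4*m/15)
1/C(-140) = 1/(-4/15*(-140)) = 1/(112/3) = 3/112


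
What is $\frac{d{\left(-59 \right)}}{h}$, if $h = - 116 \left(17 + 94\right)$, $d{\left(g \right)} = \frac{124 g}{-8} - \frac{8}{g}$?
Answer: $- \frac{107927}{1519368} \approx -0.071034$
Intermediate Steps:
$d{\left(g \right)} = - \frac{8}{g} - \frac{31 g}{2}$ ($d{\left(g \right)} = 124 g \left(- \frac{1}{8}\right) - \frac{8}{g} = - \frac{31 g}{2} - \frac{8}{g} = - \frac{8}{g} - \frac{31 g}{2}$)
$h = -12876$ ($h = \left(-116\right) 111 = -12876$)
$\frac{d{\left(-59 \right)}}{h} = \frac{- \frac{8}{-59} - - \frac{1829}{2}}{-12876} = \left(\left(-8\right) \left(- \frac{1}{59}\right) + \frac{1829}{2}\right) \left(- \frac{1}{12876}\right) = \left(\frac{8}{59} + \frac{1829}{2}\right) \left(- \frac{1}{12876}\right) = \frac{107927}{118} \left(- \frac{1}{12876}\right) = - \frac{107927}{1519368}$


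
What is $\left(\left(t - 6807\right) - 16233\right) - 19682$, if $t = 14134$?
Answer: $-28588$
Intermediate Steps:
$\left(\left(t - 6807\right) - 16233\right) - 19682 = \left(\left(14134 - 6807\right) - 16233\right) - 19682 = \left(7327 - 16233\right) - 19682 = -8906 - 19682 = -28588$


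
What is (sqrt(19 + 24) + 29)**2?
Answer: (29 + sqrt(43))**2 ≈ 1264.3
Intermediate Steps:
(sqrt(19 + 24) + 29)**2 = (sqrt(43) + 29)**2 = (29 + sqrt(43))**2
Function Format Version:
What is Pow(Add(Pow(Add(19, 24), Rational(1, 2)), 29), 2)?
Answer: Pow(Add(29, Pow(43, Rational(1, 2))), 2) ≈ 1264.3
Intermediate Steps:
Pow(Add(Pow(Add(19, 24), Rational(1, 2)), 29), 2) = Pow(Add(Pow(43, Rational(1, 2)), 29), 2) = Pow(Add(29, Pow(43, Rational(1, 2))), 2)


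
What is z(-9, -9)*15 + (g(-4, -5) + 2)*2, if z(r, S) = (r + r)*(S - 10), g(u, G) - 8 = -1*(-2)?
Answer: 5154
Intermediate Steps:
g(u, G) = 10 (g(u, G) = 8 - 1*(-2) = 8 + 2 = 10)
z(r, S) = 2*r*(-10 + S) (z(r, S) = (2*r)*(-10 + S) = 2*r*(-10 + S))
z(-9, -9)*15 + (g(-4, -5) + 2)*2 = (2*(-9)*(-10 - 9))*15 + (10 + 2)*2 = (2*(-9)*(-19))*15 + 12*2 = 342*15 + 24 = 5130 + 24 = 5154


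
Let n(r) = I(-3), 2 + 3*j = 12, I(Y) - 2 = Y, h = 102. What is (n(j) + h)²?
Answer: 10201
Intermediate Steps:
I(Y) = 2 + Y
j = 10/3 (j = -⅔ + (⅓)*12 = -⅔ + 4 = 10/3 ≈ 3.3333)
n(r) = -1 (n(r) = 2 - 3 = -1)
(n(j) + h)² = (-1 + 102)² = 101² = 10201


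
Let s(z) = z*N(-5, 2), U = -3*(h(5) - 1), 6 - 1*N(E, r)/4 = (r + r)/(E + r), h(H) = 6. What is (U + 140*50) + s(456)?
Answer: 20361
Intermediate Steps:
N(E, r) = 24 - 8*r/(E + r) (N(E, r) = 24 - 4*(r + r)/(E + r) = 24 - 4*2*r/(E + r) = 24 - 8*r/(E + r))
U = -15 (U = -3*(6 - 1) = -3*5 = -15)
s(z) = 88*z/3 (s(z) = z*(8*(2*2 + 3*(-5))/(-5 + 2)) = z*(8*(4 - 15)/(-3)) = z*(8*(-1/3)*(-11)) = z*(88/3) = 88*z/3)
(U + 140*50) + s(456) = (-15 + 140*50) + (88/3)*456 = (-15 + 7000) + 13376 = 6985 + 13376 = 20361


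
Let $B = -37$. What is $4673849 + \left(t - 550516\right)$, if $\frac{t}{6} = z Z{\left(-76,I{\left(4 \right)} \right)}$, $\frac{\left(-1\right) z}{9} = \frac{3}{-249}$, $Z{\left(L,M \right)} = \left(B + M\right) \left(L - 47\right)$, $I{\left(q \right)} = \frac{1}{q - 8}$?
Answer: $\frac{684968107}{166} \approx 4.1263 \cdot 10^{6}$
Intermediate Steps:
$I{\left(q \right)} = \frac{1}{-8 + q}$
$Z{\left(L,M \right)} = \left(-47 + L\right) \left(-37 + M\right)$ ($Z{\left(L,M \right)} = \left(-37 + M\right) \left(L - 47\right) = \left(-37 + M\right) \left(-47 + L\right) = \left(-47 + L\right) \left(-37 + M\right)$)
$z = \frac{9}{83}$ ($z = - 9 \frac{3}{-249} = - 9 \cdot 3 \left(- \frac{1}{249}\right) = \left(-9\right) \left(- \frac{1}{83}\right) = \frac{9}{83} \approx 0.10843$)
$t = \frac{494829}{166}$ ($t = 6 \frac{9 \left(1739 - \frac{47}{-8 + 4} - -2812 - \frac{76}{-8 + 4}\right)}{83} = 6 \frac{9 \left(1739 - \frac{47}{-4} + 2812 - \frac{76}{-4}\right)}{83} = 6 \frac{9 \left(1739 - - \frac{47}{4} + 2812 - -19\right)}{83} = 6 \frac{9 \left(1739 + \frac{47}{4} + 2812 + 19\right)}{83} = 6 \cdot \frac{9}{83} \cdot \frac{18327}{4} = 6 \cdot \frac{164943}{332} = \frac{494829}{166} \approx 2980.9$)
$4673849 + \left(t - 550516\right) = 4673849 + \left(\frac{494829}{166} - 550516\right) = 4673849 - \frac{90890827}{166} = \frac{684968107}{166}$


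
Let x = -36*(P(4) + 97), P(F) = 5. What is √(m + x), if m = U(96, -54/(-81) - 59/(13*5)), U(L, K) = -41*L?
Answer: 2*I*√1902 ≈ 87.224*I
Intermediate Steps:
m = -3936 (m = -41*96 = -3936)
x = -3672 (x = -36*(5 + 97) = -36*102 = -3672)
√(m + x) = √(-3936 - 3672) = √(-7608) = 2*I*√1902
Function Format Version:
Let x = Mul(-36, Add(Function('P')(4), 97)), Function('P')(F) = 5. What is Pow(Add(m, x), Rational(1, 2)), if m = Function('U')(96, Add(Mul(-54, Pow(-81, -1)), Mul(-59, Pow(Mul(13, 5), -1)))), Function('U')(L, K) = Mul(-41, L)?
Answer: Mul(2, I, Pow(1902, Rational(1, 2))) ≈ Mul(87.224, I)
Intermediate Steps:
m = -3936 (m = Mul(-41, 96) = -3936)
x = -3672 (x = Mul(-36, Add(5, 97)) = Mul(-36, 102) = -3672)
Pow(Add(m, x), Rational(1, 2)) = Pow(Add(-3936, -3672), Rational(1, 2)) = Pow(-7608, Rational(1, 2)) = Mul(2, I, Pow(1902, Rational(1, 2)))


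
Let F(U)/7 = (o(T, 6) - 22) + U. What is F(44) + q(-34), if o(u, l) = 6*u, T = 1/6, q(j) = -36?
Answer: 125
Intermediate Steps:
T = ⅙ ≈ 0.16667
F(U) = -147 + 7*U (F(U) = 7*((6*(⅙) - 22) + U) = 7*((1 - 22) + U) = 7*(-21 + U) = -147 + 7*U)
F(44) + q(-34) = (-147 + 7*44) - 36 = (-147 + 308) - 36 = 161 - 36 = 125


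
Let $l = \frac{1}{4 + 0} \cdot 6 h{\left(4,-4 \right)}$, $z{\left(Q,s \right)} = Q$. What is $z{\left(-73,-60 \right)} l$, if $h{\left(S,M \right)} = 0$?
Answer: $0$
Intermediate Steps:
$l = 0$ ($l = \frac{1}{4 + 0} \cdot 6 \cdot 0 = \frac{1}{4} \cdot 6 \cdot 0 = \frac{3}{2} \cdot 0 = 0$)
$z{\left(-73,-60 \right)} l = \left(-73\right) 0 = 0$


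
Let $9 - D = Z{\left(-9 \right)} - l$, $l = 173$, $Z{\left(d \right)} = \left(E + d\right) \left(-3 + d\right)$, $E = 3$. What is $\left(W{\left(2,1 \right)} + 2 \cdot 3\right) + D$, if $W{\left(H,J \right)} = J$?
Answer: $117$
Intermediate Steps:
$Z{\left(d \right)} = \left(-3 + d\right) \left(3 + d\right)$ ($Z{\left(d \right)} = \left(3 + d\right) \left(-3 + d\right) = \left(-3 + d\right) \left(3 + d\right)$)
$D = 110$ ($D = 9 - \left(\left(-9 + \left(-9\right)^{2}\right) - 173\right) = 9 - \left(\left(-9 + 81\right) - 173\right) = 9 - \left(72 - 173\right) = 9 - -101 = 9 + 101 = 110$)
$\left(W{\left(2,1 \right)} + 2 \cdot 3\right) + D = \left(1 + 2 \cdot 3\right) + 110 = \left(1 + 6\right) + 110 = 7 + 110 = 117$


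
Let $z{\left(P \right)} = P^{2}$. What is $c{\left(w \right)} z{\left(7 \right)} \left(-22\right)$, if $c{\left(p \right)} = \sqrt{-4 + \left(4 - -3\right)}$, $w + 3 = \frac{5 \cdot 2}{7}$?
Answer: $- 1078 \sqrt{3} \approx -1867.2$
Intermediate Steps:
$w = - \frac{11}{7}$ ($w = -3 + \frac{5 \cdot 2}{7} = -3 + 10 \cdot \frac{1}{7} = -3 + \frac{10}{7} = - \frac{11}{7} \approx -1.5714$)
$c{\left(p \right)} = \sqrt{3}$ ($c{\left(p \right)} = \sqrt{-4 + \left(4 + 3\right)} = \sqrt{-4 + 7} = \sqrt{3}$)
$c{\left(w \right)} z{\left(7 \right)} \left(-22\right) = \sqrt{3} \cdot 7^{2} \left(-22\right) = \sqrt{3} \cdot 49 \left(-22\right) = 49 \sqrt{3} \left(-22\right) = - 1078 \sqrt{3}$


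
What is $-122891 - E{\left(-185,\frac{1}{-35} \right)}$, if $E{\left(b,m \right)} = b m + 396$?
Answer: $- \frac{863046}{7} \approx -1.2329 \cdot 10^{5}$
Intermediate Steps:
$E{\left(b,m \right)} = 396 + b m$
$-122891 - E{\left(-185,\frac{1}{-35} \right)} = -122891 - \left(396 - \frac{185}{-35}\right) = -122891 - \left(396 - - \frac{37}{7}\right) = -122891 - \left(396 + \frac{37}{7}\right) = -122891 - \frac{2809}{7} = - \frac{863046}{7}$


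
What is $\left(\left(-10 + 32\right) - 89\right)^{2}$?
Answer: $4489$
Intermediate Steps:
$\left(\left(-10 + 32\right) - 89\right)^{2} = \left(22 - 89\right)^{2} = \left(-67\right)^{2} = 4489$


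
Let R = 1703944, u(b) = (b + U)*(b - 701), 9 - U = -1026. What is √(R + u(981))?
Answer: 2*√567106 ≈ 1506.1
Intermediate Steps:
U = 1035 (U = 9 - 1*(-1026) = 9 + 1026 = 1035)
u(b) = (-701 + b)*(1035 + b) (u(b) = (b + 1035)*(b - 701) = (1035 + b)*(-701 + b) = (-701 + b)*(1035 + b))
√(R + u(981)) = √(1703944 + (-725535 + 981² + 334*981)) = √(1703944 + (-725535 + 962361 + 327654)) = √(1703944 + 564480) = √2268424 = 2*√567106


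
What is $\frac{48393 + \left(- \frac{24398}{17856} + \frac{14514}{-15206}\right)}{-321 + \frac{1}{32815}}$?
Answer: $- \frac{15398387975908355}{102145333762368} \approx -150.75$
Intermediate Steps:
$\frac{48393 + \left(- \frac{24398}{17856} + \frac{14514}{-15206}\right)}{-321 + \frac{1}{32815}} = \frac{48393 + \left(\left(-24398\right) \frac{1}{17856} + 14514 \left(- \frac{1}{15206}\right)\right)}{-321 + \frac{1}{32815}} = \frac{48393 - \frac{157539493}{67879584}}{- \frac{10533614}{32815}} = \left(48393 - \frac{157539493}{67879584}\right) \left(- \frac{32815}{10533614}\right) = \frac{3284739169019}{67879584} \left(- \frac{32815}{10533614}\right) = - \frac{15398387975908355}{102145333762368}$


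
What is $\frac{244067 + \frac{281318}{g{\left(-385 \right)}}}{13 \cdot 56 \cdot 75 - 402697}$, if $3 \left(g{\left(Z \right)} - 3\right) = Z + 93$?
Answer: $- \frac{68227007}{98511451} \approx -0.69258$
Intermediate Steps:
$g{\left(Z \right)} = 34 + \frac{Z}{3}$ ($g{\left(Z \right)} = 3 + \frac{Z + 93}{3} = 3 + \frac{93 + Z}{3} = 3 + \left(31 + \frac{Z}{3}\right) = 34 + \frac{Z}{3}$)
$\frac{244067 + \frac{281318}{g{\left(-385 \right)}}}{13 \cdot 56 \cdot 75 - 402697} = \frac{244067 + \frac{281318}{34 + \frac{1}{3} \left(-385\right)}}{13 \cdot 56 \cdot 75 - 402697} = \frac{244067 + \frac{281318}{34 - \frac{385}{3}}}{728 \cdot 75 - 402697} = \frac{244067 + \frac{281318}{- \frac{283}{3}}}{54600 - 402697} = \frac{244067 + 281318 \left(- \frac{3}{283}\right)}{-348097} = \left(244067 - \frac{843954}{283}\right) \left(- \frac{1}{348097}\right) = \frac{68227007}{283} \left(- \frac{1}{348097}\right) = - \frac{68227007}{98511451}$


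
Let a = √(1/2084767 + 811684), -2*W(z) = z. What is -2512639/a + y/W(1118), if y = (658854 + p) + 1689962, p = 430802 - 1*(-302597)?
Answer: -3082215/559 - 2512639*√3527784380676357443/1692172017629 ≈ -8302.7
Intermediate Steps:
W(z) = -z/2
a = √3527784380676357443/2084767 (a = √(1/2084767 + 811684) = √(1692172017629/2084767) = √3527784380676357443/2084767 ≈ 900.94)
p = 733399 (p = 430802 + 302597 = 733399)
y = 3082215 (y = (658854 + 733399) + 1689962 = 1392253 + 1689962 = 3082215)
-2512639/a + y/W(1118) = -2512639*√3527784380676357443/1692172017629 + 3082215/((-½*1118)) = -2512639*√3527784380676357443/1692172017629 + 3082215/(-559) = -2512639*√3527784380676357443/1692172017629 + 3082215*(-1/559) = -2512639*√3527784380676357443/1692172017629 - 3082215/559 = -3082215/559 - 2512639*√3527784380676357443/1692172017629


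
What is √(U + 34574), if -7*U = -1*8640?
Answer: √1754606/7 ≈ 189.23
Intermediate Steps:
U = 8640/7 (U = -(-1)*8640/7 = -⅐*(-8640) = 8640/7 ≈ 1234.3)
√(U + 34574) = √(8640/7 + 34574) = √(250658/7) = √1754606/7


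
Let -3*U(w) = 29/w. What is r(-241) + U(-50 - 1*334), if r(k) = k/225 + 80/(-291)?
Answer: -1229977/931200 ≈ -1.3209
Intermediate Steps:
r(k) = -80/291 + k/225 (r(k) = k*(1/225) + 80*(-1/291) = k/225 - 80/291 = -80/291 + k/225)
U(w) = -29/(3*w)
r(-241) + U(-50 - 1*334) = (-80/291 + (1/225)*(-241)) - 29/(3*(-50 - 1*334)) = (-80/291 - 241/225) - 29/(3*(-50 - 334)) = -29377/21825 - 29/3/(-384) = -29377/21825 - 29/3*(-1/384) = -29377/21825 + 29/1152 = -1229977/931200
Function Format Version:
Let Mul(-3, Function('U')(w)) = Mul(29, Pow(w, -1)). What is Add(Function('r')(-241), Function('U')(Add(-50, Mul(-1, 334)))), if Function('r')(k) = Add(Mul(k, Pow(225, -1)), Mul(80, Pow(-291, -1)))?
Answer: Rational(-1229977, 931200) ≈ -1.3209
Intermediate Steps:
Function('r')(k) = Add(Rational(-80, 291), Mul(Rational(1, 225), k)) (Function('r')(k) = Add(Mul(k, Rational(1, 225)), Mul(80, Rational(-1, 291))) = Add(Mul(Rational(1, 225), k), Rational(-80, 291)) = Add(Rational(-80, 291), Mul(Rational(1, 225), k)))
Function('U')(w) = Mul(Rational(-29, 3), Pow(w, -1)) (Function('U')(w) = Mul(Rational(-1, 3), Mul(29, Pow(w, -1))) = Mul(Rational(-29, 3), Pow(w, -1)))
Add(Function('r')(-241), Function('U')(Add(-50, Mul(-1, 334)))) = Add(Add(Rational(-80, 291), Mul(Rational(1, 225), -241)), Mul(Rational(-29, 3), Pow(Add(-50, Mul(-1, 334)), -1))) = Add(Add(Rational(-80, 291), Rational(-241, 225)), Mul(Rational(-29, 3), Pow(Add(-50, -334), -1))) = Add(Rational(-29377, 21825), Mul(Rational(-29, 3), Pow(-384, -1))) = Add(Rational(-29377, 21825), Mul(Rational(-29, 3), Rational(-1, 384))) = Add(Rational(-29377, 21825), Rational(29, 1152)) = Rational(-1229977, 931200)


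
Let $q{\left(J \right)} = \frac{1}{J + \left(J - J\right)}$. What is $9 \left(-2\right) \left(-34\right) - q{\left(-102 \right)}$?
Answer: $\frac{62425}{102} \approx 612.01$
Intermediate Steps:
$q{\left(J \right)} = \frac{1}{J}$ ($q{\left(J \right)} = \frac{1}{J + 0} = \frac{1}{J}$)
$9 \left(-2\right) \left(-34\right) - q{\left(-102 \right)} = 9 \left(-2\right) \left(-34\right) - \frac{1}{-102} = \left(-18\right) \left(-34\right) - - \frac{1}{102} = 612 + \frac{1}{102} = \frac{62425}{102}$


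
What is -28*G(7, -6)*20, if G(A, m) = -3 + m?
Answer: 5040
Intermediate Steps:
-28*G(7, -6)*20 = -28*(-3 - 6)*20 = -28*(-9)*20 = 252*20 = 5040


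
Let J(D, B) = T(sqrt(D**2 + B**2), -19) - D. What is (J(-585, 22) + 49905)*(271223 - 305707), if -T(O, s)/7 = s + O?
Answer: -1745683532 + 241388*sqrt(342709) ≈ -1.6044e+9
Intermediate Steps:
T(O, s) = -7*O - 7*s (T(O, s) = -7*(s + O) = -7*(O + s) = -7*O - 7*s)
J(D, B) = 133 - D - 7*sqrt(B**2 + D**2) (J(D, B) = (-7*sqrt(D**2 + B**2) - 7*(-19)) - D = (-7*sqrt(B**2 + D**2) + 133) - D = (133 - 7*sqrt(B**2 + D**2)) - D = 133 - D - 7*sqrt(B**2 + D**2))
(J(-585, 22) + 49905)*(271223 - 305707) = ((133 - 1*(-585) - 7*sqrt(22**2 + (-585)**2)) + 49905)*(271223 - 305707) = ((133 + 585 - 7*sqrt(484 + 342225)) + 49905)*(-34484) = ((133 + 585 - 7*sqrt(342709)) + 49905)*(-34484) = ((718 - 7*sqrt(342709)) + 49905)*(-34484) = (50623 - 7*sqrt(342709))*(-34484) = -1745683532 + 241388*sqrt(342709)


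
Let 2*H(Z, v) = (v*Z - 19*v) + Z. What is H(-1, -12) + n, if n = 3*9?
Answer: 293/2 ≈ 146.50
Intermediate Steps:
H(Z, v) = Z/2 - 19*v/2 + Z*v/2 (H(Z, v) = ((v*Z - 19*v) + Z)/2 = ((Z*v - 19*v) + Z)/2 = ((-19*v + Z*v) + Z)/2 = (Z - 19*v + Z*v)/2 = Z/2 - 19*v/2 + Z*v/2)
n = 27
H(-1, -12) + n = ((½)*(-1) - 19/2*(-12) + (½)*(-1)*(-12)) + 27 = (-½ + 114 + 6) + 27 = 239/2 + 27 = 293/2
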